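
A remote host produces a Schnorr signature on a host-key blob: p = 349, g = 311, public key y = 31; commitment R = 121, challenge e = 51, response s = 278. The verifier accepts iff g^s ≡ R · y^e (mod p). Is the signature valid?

valid

g^s mod p:
311^2 = 96721 ≡ 48
311^4 ≡ 48^2 = 2304 ≡ 210
311^8 ≡ 210^2 = 44100 ≡ 126
311^16 ≡ 126^2 = 15876 ≡ 171
311^32 ≡ 171^2 = 29241 ≡ 274
311^64 ≡ 274^2 = 75076 ≡ 41
311^128 ≡ 41^2 = 1681 ≡ 285
311^256 ≡ 285^2 = 81225 ≡ 257
278 = 256 + 16 + 4 + 2, so 311^278 ≡ 257·171·210·48 ≡ 60 (mod 349)
R · y^e mod p:
31^2 = 961 ≡ 263
31^4 ≡ 263^2 = 69169 ≡ 67
31^8 ≡ 67^2 = 4489 ≡ 301
31^16 ≡ 301^2 = 90601 ≡ 210
31^32 ≡ 210^2 = 44100 ≡ 126
51 = 32 + 16 + 2 + 1, so 31^51 ≡ 126·210·263·31 ≡ 312 (mod 349)
121·312 = 37752 ≡ 60 (mod 349)
60 ≡ 60 (mod 349); signature holds.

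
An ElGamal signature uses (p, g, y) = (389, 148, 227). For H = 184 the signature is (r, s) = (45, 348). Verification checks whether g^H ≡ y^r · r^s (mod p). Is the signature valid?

invalid

Left side g^H mod p:
148^2 = 21904 ≡ 120
148^4 ≡ 120^2 = 14400 ≡ 7
148^8 ≡ 7^2 = 49
148^16 ≡ 49^2 = 2401 ≡ 67
148^32 ≡ 67^2 = 4489 ≡ 210
148^64 ≡ 210^2 = 44100 ≡ 143
148^128 ≡ 143^2 = 20449 ≡ 221
184 = 128 + 32 + 16 + 8, so 148^184 ≡ 221·210·67·49 ≡ 121 (mod 389)
Right side y^r · r^s mod p:
227^2 = 51529 ≡ 181
227^4 ≡ 181^2 = 32761 ≡ 85
227^8 ≡ 85^2 = 7225 ≡ 223
227^16 ≡ 223^2 = 49729 ≡ 326
227^32 ≡ 326^2 = 106276 ≡ 79
45 = 32 + 8 + 4 + 1, so 227^45 ≡ 79·223·85·227 ≡ 145 (mod 389)
45^2 = 2025 ≡ 80
45^4 ≡ 80^2 = 6400 ≡ 176
45^8 ≡ 176^2 = 30976 ≡ 245
45^16 ≡ 245^2 = 60025 ≡ 119
45^32 ≡ 119^2 = 14161 ≡ 157
45^64 ≡ 157^2 = 24649 ≡ 142
45^128 ≡ 142^2 = 20164 ≡ 325
45^256 ≡ 325^2 = 105625 ≡ 206
348 = 256 + 64 + 16 + 8 + 4, so 45^348 ≡ 206·142·119·245·176 ≡ 93 (mod 389)
145·93 = 13485 ≡ 259 (mod 389)
121 ≠ 259, so verification fails.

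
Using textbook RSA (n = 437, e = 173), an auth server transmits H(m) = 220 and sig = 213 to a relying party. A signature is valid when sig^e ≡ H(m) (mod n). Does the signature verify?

does not verify

sig^2 ≡ 213^2 = 45369 ≡ 358
sig^4 ≡ 358^2 = 128164 ≡ 123
sig^8 ≡ 123^2 = 15129 ≡ 271
sig^16 ≡ 271^2 = 73441 ≡ 25
sig^32 ≡ 25^2 = 625 ≡ 188
sig^64 ≡ 188^2 = 35344 ≡ 384
sig^128 ≡ 384^2 = 147456 ≡ 187
173 = 128 + 32 + 8 + 4 + 1, so sig^173 ≡ 187·188·271·123·213 ≡ 225 (mod 437)
225 ≠ 220, so verification fails.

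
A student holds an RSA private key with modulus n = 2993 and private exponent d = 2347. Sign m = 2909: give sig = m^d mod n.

m^2347 mod 2993 = 405

405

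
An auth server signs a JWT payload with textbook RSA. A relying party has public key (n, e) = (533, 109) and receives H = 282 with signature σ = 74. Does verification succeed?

σ^2 ≡ 74^2 = 5476 ≡ 146
σ^4 ≡ 146^2 = 21316 ≡ 529
σ^8 ≡ 529^2 = 279841 ≡ 16
σ^16 ≡ 16^2 = 256
σ^32 ≡ 256^2 = 65536 ≡ 510
σ^64 ≡ 510^2 = 260100 ≡ 529
109 = 64 + 32 + 8 + 4 + 1, so σ^109 ≡ 529·510·16·529·74 ≡ 282 (mod 533)
282 = H, so the signature checks out.

passes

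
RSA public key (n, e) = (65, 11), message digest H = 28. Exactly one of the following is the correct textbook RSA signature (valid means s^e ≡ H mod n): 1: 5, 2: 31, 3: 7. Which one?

3

Candidate 1: Squares mod 65: 5^1≡5, 5^2≡25, 5^4≡40, 5^8≡40; 11 = 8 + 2 + 1, so 5^11 ≡ 40·25·5 ≡ 60 (mod 65)
Candidate 2: Squares mod 65: 31^1≡31, 31^2≡51, 31^4≡1, 31^8≡1; 11 = 8 + 2 + 1, so 31^11 ≡ 1·51·31 ≡ 21 (mod 65)
Candidate 3: Squares mod 65: 7^1≡7, 7^2≡49, 7^4≡61, 7^8≡16; 11 = 8 + 2 + 1, so 7^11 ≡ 16·49·7 ≡ 28 (mod 65)
  → matches H = 28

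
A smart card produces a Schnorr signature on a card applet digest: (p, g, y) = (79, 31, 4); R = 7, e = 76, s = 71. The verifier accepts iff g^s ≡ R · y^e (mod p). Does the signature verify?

does not verify

g^s mod p:
31^2 = 961 ≡ 13
31^4 ≡ 13^2 = 169 ≡ 11
31^8 ≡ 11^2 = 121 ≡ 42
31^16 ≡ 42^2 = 1764 ≡ 26
31^32 ≡ 26^2 = 676 ≡ 44
31^64 ≡ 44^2 = 1936 ≡ 40
71 = 64 + 4 + 2 + 1, so 31^71 ≡ 40·11·13·31 ≡ 44 (mod 79)
R · y^e mod p:
4^2 = 16
4^4 ≡ 16^2 = 256 ≡ 19
4^8 ≡ 19^2 = 361 ≡ 45
4^16 ≡ 45^2 = 2025 ≡ 50
4^32 ≡ 50^2 = 2500 ≡ 51
4^64 ≡ 51^2 = 2601 ≡ 73
76 = 64 + 8 + 4, so 4^76 ≡ 73·45·19 ≡ 5 (mod 79)
7·5 = 35 ≡ 35 (mod 79)
44 ≠ 35; the check fails.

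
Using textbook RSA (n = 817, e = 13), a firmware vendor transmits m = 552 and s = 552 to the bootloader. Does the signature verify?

verifies

s^2 ≡ 552^2 = 304704 ≡ 780
s^4 ≡ 780^2 = 608400 ≡ 552
s^8 ≡ 552^2 = 304704 ≡ 780
13 = 8 + 4 + 1, so s^13 ≡ 780·552·552 ≡ 552 (mod 817)
552 = m, so the signature checks out.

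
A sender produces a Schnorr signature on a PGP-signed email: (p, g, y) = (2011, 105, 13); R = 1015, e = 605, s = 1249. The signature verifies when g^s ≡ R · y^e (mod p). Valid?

yes

g^s mod p:
105^1249 mod 2011 = 409
R · y^e mod p:
13^605 mod 2011 = 1419
1015·1419 = 1440285 ≡ 409 (mod 2011)
409 ≡ 409 (mod 2011); signature holds.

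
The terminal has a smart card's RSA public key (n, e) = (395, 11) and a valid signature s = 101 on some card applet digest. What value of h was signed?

s^2 ≡ 101^2 = 10201 ≡ 326
s^4 ≡ 326^2 = 106276 ≡ 21
s^8 ≡ 21^2 = 441 ≡ 46
11 = 8 + 2 + 1, so s^11 ≡ 46·326·101 ≡ 166 (mod 395)

166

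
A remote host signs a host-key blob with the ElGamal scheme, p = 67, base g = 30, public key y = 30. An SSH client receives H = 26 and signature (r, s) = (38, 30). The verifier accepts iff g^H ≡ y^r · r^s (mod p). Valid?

Left side g^H mod p:
30^26 mod 67 = 29
Right side y^r · r^s mod p:
30^38 mod 67 = 29
38^30 mod 67 = 1
29·1 = 29 ≡ 29 (mod 67)
29 ≡ 29 (mod 67), so the signature is genuine.

yes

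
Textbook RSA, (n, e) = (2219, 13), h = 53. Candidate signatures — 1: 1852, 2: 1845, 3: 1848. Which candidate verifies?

Candidate 1: Squares mod 2219: 1852^1≡1852, 1852^2≡1549, 1852^4≡662, 1852^8≡1101; 13 = 8 + 4 + 1, so 1852^13 ≡ 1101·662·1852 ≡ 1439 (mod 2219)
Candidate 2: Squares mod 2219: 1845^1≡1845, 1845^2≡79, 1845^4≡1803, 1845^8≡2193; 13 = 8 + 4 + 1, so 1845^13 ≡ 2193·1803·1845 ≡ 53 (mod 2219)
  → matches h = 53
Candidate 3: Squares mod 2219: 1848^1≡1848, 1848^2≡63, 1848^4≡1750, 1848^8≡280; 13 = 8 + 4 + 1, so 1848^13 ≡ 280·1750·1848 ≡ 1575 (mod 2219)

2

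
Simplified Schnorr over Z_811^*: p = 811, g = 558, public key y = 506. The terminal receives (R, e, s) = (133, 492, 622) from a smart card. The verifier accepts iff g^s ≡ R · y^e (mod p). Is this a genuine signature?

g^s mod p:
Squares mod 811: 558^1≡558, 558^2≡751, 558^4≡356, 558^8≡220, 558^16≡551, 558^32≡287, 558^64≡458, 558^128≡526, 558^256≡125, 558^512≡216
622 = 512 + 64 + 32 + 8 + 4 + 2, so 558^622 ≡ 216·458·287·220·356·751 ≡ 701 (mod 811)
R · y^e mod p:
Squares mod 811: 506^1≡506, 506^2≡571, 506^4≡19, 506^8≡361, 506^16≡561, 506^32≡53, 506^64≡376, 506^128≡262, 506^256≡520
492 = 256 + 128 + 64 + 32 + 8 + 4, so 506^492 ≡ 520·262·376·53·361·19 ≡ 737 (mod 811)
133·737 = 98021 ≡ 701 (mod 811)
701 ≡ 701 (mod 811); signature holds.

genuine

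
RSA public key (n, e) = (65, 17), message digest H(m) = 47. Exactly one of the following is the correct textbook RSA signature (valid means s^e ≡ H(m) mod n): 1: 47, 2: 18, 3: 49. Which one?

1

Candidate 1: 47^17 mod 65 = 47
  → matches H(m) = 47
Candidate 2: 18^17 mod 65 = 18
Candidate 3: 49^17 mod 65 = 4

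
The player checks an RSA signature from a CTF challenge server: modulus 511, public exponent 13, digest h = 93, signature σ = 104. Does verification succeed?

fails

σ^2 ≡ 104^2 = 10816 ≡ 85
σ^4 ≡ 85^2 = 7225 ≡ 71
σ^8 ≡ 71^2 = 5041 ≡ 442
13 = 8 + 4 + 1, so σ^13 ≡ 442·71·104 ≡ 482 (mod 511)
The recovered value 482 does not match the digest 93.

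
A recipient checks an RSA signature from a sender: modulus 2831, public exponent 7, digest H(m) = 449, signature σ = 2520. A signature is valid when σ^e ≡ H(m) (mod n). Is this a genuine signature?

genuine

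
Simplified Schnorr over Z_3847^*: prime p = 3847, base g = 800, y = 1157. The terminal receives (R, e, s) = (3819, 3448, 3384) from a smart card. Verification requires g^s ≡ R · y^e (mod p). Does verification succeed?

g^s mod p:
800^2 = 640000 ≡ 1398
800^4 ≡ 1398^2 = 1954404 ≡ 128
800^8 ≡ 128^2 = 16384 ≡ 996
800^16 ≡ 996^2 = 992016 ≡ 3337
800^32 ≡ 3337^2 = 11135569 ≡ 2351
800^64 ≡ 2351^2 = 5527201 ≡ 2909
800^128 ≡ 2909^2 = 8462281 ≡ 2728
800^256 ≡ 2728^2 = 7441984 ≡ 1886
800^512 ≡ 1886^2 = 3556996 ≡ 2368
800^1024 ≡ 2368^2 = 5607424 ≡ 2345
800^2048 ≡ 2345^2 = 5499025 ≡ 1662
3384 = 2048 + 1024 + 256 + 32 + 16 + 8, so 800^3384 ≡ 1662·2345·1886·2351·3337·996 ≡ 71 (mod 3847)
R · y^e mod p:
1157^2 = 1338649 ≡ 3740
1157^4 ≡ 3740^2 = 13987600 ≡ 3755
1157^8 ≡ 3755^2 = 14100025 ≡ 770
1157^16 ≡ 770^2 = 592900 ≡ 462
1157^32 ≡ 462^2 = 213444 ≡ 1859
1157^64 ≡ 1859^2 = 3455881 ≡ 1275
1157^128 ≡ 1275^2 = 1625625 ≡ 2191
1157^256 ≡ 2191^2 = 4800481 ≡ 3272
1157^512 ≡ 3272^2 = 10705984 ≡ 3630
1157^1024 ≡ 3630^2 = 13176900 ≡ 925
1157^2048 ≡ 925^2 = 855625 ≡ 1591
3448 = 2048 + 1024 + 256 + 64 + 32 + 16 + 8, so 1157^3448 ≡ 1591·925·3272·1275·1859·462·770 ≡ 2022 (mod 3847)
3819·2022 = 7722018 ≡ 1089 (mod 3847)
71 ≠ 1089; the check fails.

fails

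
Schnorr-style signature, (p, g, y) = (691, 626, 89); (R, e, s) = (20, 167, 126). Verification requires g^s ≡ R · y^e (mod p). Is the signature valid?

valid

g^s mod p:
626^2 = 391876 ≡ 79
626^4 ≡ 79^2 = 6241 ≡ 22
626^8 ≡ 22^2 = 484
626^16 ≡ 484^2 = 234256 ≡ 7
626^32 ≡ 7^2 = 49
626^64 ≡ 49^2 = 2401 ≡ 328
126 = 64 + 32 + 16 + 8 + 4 + 2, so 626^126 ≡ 328·49·7·484·22·79 ≡ 181 (mod 691)
R · y^e mod p:
89^2 = 7921 ≡ 320
89^4 ≡ 320^2 = 102400 ≡ 132
89^8 ≡ 132^2 = 17424 ≡ 149
89^16 ≡ 149^2 = 22201 ≡ 89
89^32 ≡ 89^2 = 7921 ≡ 320
89^64 ≡ 320^2 = 102400 ≡ 132
89^128 ≡ 132^2 = 17424 ≡ 149
167 = 128 + 32 + 4 + 2 + 1, so 89^167 ≡ 149·320·132·320·89 ≡ 320 (mod 691)
20·320 = 6400 ≡ 181 (mod 691)
181 ≡ 181 (mod 691); signature holds.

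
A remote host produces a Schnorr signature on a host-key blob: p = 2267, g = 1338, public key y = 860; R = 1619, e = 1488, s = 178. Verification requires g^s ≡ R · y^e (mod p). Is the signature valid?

g^s mod p:
Squares mod 2267: 1338^1≡1338, 1338^2≡1581, 1338^4≡1327, 1338^8≡1737, 1338^16≡2059, 1338^32≡191, 1338^64≡209, 1338^128≡608
178 = 128 + 32 + 16 + 2, so 1338^178 ≡ 608·191·2059·1581 ≡ 47 (mod 2267)
R · y^e mod p:
Squares mod 2267: 860^1≡860, 860^2≡558, 860^4≡785, 860^8≡1868, 860^16≡511, 860^32≡416, 860^64≡764, 860^128≡1077, 860^256≡1492, 860^512≡2137, 860^1024≡1031
1488 = 1024 + 256 + 128 + 64 + 16, so 860^1488 ≡ 1031·1492·1077·764·511 ≡ 969 (mod 2267)
1619·969 = 1568811 ≡ 47 (mod 2267)
47 ≡ 47 (mod 2267); signature holds.

valid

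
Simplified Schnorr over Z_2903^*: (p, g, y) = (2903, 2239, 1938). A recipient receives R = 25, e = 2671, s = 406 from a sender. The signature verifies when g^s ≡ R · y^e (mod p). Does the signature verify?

g^s mod p:
Squares mod 2903: 2239^1≡2239, 2239^2≡2543, 2239^4≡1868, 2239^8≡18, 2239^16≡324, 2239^32≡468, 2239^64≡1299, 2239^128≡758, 2239^256≡2673
406 = 256 + 128 + 16 + 4 + 2, so 2239^406 ≡ 2673·758·324·1868·2543 ≡ 2592 (mod 2903)
R · y^e mod p:
Squares mod 2903: 1938^1≡1938, 1938^2≡2265, 1938^4≡624, 1938^8≡374, 1938^16≡532, 1938^32≡1433, 1938^64≡1068, 1938^128≡2648, 1938^256≡1159, 1938^512≡2095, 1938^1024≡2592, 1938^2048≡922
2671 = 2048 + 512 + 64 + 32 + 8 + 4 + 2 + 1, so 1938^2671 ≡ 922·2095·1068·1433·374·624·2265·1938 ≡ 1711 (mod 2903)
25·1711 = 42775 ≡ 2133 (mod 2903)
2592 ≠ 2133; the check fails.

does not verify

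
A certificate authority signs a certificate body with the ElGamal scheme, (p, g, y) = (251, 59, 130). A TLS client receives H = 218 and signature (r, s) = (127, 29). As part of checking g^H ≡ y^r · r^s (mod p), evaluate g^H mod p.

59^2 = 3481 ≡ 218
59^4 ≡ 218^2 = 47524 ≡ 85
59^8 ≡ 85^2 = 7225 ≡ 197
59^16 ≡ 197^2 = 38809 ≡ 155
59^32 ≡ 155^2 = 24025 ≡ 180
59^64 ≡ 180^2 = 32400 ≡ 21
59^128 ≡ 21^2 = 441 ≡ 190
218 = 128 + 64 + 16 + 8 + 2, so 59^218 ≡ 190·21·155·197·218 ≡ 152 (mod 251)

152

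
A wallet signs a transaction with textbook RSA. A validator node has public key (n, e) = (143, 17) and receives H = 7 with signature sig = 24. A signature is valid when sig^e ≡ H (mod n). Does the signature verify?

sig^2 ≡ 24^2 = 576 ≡ 4
sig^4 ≡ 4^2 = 16
sig^8 ≡ 16^2 = 256 ≡ 113
sig^16 ≡ 113^2 = 12769 ≡ 42
17 = 16 + 1, so sig^17 ≡ 42·24 ≡ 7 (mod 143)
Since 7 equals the digest 7, verification succeeds.

verifies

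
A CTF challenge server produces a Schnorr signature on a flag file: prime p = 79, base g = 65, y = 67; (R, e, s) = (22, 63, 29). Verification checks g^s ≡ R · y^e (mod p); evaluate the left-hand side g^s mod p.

21

65^2 = 4225 ≡ 38
65^4 ≡ 38^2 = 1444 ≡ 22
65^8 ≡ 22^2 = 484 ≡ 10
65^16 ≡ 10^2 = 100 ≡ 21
29 = 16 + 8 + 4 + 1, so 65^29 ≡ 21·10·22·65 ≡ 21 (mod 79)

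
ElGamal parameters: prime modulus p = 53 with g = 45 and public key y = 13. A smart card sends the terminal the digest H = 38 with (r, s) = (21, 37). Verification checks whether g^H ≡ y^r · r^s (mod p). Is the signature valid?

invalid

Left side g^H mod p:
45^2 = 2025 ≡ 11
45^4 ≡ 11^2 = 121 ≡ 15
45^8 ≡ 15^2 = 225 ≡ 13
45^16 ≡ 13^2 = 169 ≡ 10
45^32 ≡ 10^2 = 100 ≡ 47
38 = 32 + 4 + 2, so 45^38 ≡ 47·15·11 ≡ 17 (mod 53)
Right side y^r · r^s mod p:
13^2 = 169 ≡ 10
13^4 ≡ 10^2 = 100 ≡ 47
13^8 ≡ 47^2 = 2209 ≡ 36
13^16 ≡ 36^2 = 1296 ≡ 24
21 = 16 + 4 + 1, so 13^21 ≡ 24·47·13 ≡ 36 (mod 53)
21^2 = 441 ≡ 17
21^4 ≡ 17^2 = 289 ≡ 24
21^8 ≡ 24^2 = 576 ≡ 46
21^16 ≡ 46^2 = 2116 ≡ 49
21^32 ≡ 49^2 = 2401 ≡ 16
37 = 32 + 4 + 1, so 21^37 ≡ 16·24·21 ≡ 8 (mod 53)
36·8 = 288 ≡ 23 (mod 53)
17 ≠ 23, so verification fails.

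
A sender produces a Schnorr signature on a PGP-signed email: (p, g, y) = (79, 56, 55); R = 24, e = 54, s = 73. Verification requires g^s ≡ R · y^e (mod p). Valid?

no

g^s mod p:
56^73 mod 79 = 56
R · y^e mod p:
55^54 mod 79 = 1
24·1 = 24 ≡ 24 (mod 79)
56 ≠ 24; the check fails.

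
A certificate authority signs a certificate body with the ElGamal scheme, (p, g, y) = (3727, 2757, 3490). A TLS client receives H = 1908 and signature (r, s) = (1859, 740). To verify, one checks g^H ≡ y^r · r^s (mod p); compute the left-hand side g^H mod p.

2757^2 = 7601049 ≡ 1696
2757^4 ≡ 1696^2 = 2876416 ≡ 2899
2757^8 ≡ 2899^2 = 8404201 ≡ 3543
2757^16 ≡ 3543^2 = 12552849 ≡ 313
2757^32 ≡ 313^2 = 97969 ≡ 1067
2757^64 ≡ 1067^2 = 1138489 ≡ 1754
2757^128 ≡ 1754^2 = 3076516 ≡ 1741
2757^256 ≡ 1741^2 = 3031081 ≡ 1030
2757^512 ≡ 1030^2 = 1060900 ≡ 2432
2757^1024 ≡ 2432^2 = 5914624 ≡ 3602
1908 = 1024 + 512 + 256 + 64 + 32 + 16 + 4, so 2757^1908 ≡ 3602·2432·1030·1754·1067·313·2899 ≡ 908 (mod 3727)

908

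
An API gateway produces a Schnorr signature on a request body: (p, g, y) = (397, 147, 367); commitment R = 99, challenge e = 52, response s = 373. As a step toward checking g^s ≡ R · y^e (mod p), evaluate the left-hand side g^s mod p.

Squares mod 397: 147^1≡147, 147^2≡171, 147^4≡260, 147^8≡110, 147^16≡190, 147^32≡370, 147^64≡332, 147^128≡255, 147^256≡314
373 = 256 + 64 + 32 + 16 + 4 + 1, so 147^373 ≡ 314·332·370·190·260·147 ≡ 151 (mod 397)

151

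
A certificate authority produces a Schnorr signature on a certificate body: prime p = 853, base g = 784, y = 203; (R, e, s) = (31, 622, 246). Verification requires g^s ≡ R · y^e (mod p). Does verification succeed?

g^s mod p:
784^246 mod 853 = 92
R · y^e mod p:
203^622 mod 853 = 603
31·603 = 18693 ≡ 780 (mod 853)
92 ≠ 780; the check fails.

fails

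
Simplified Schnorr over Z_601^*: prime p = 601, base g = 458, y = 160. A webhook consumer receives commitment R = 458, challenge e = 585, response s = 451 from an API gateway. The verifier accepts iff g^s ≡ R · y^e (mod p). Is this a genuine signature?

genuine

g^s mod p:
458^2 = 209764 ≡ 15
458^4 ≡ 15^2 = 225
458^8 ≡ 225^2 = 50625 ≡ 141
458^16 ≡ 141^2 = 19881 ≡ 48
458^32 ≡ 48^2 = 2304 ≡ 501
458^64 ≡ 501^2 = 251001 ≡ 384
458^128 ≡ 384^2 = 147456 ≡ 211
458^256 ≡ 211^2 = 44521 ≡ 47
451 = 256 + 128 + 64 + 2 + 1, so 458^451 ≡ 47·211·384·15·458 ≡ 446 (mod 601)
R · y^e mod p:
160^2 = 25600 ≡ 358
160^4 ≡ 358^2 = 128164 ≡ 151
160^8 ≡ 151^2 = 22801 ≡ 564
160^16 ≡ 564^2 = 318096 ≡ 167
160^32 ≡ 167^2 = 27889 ≡ 243
160^64 ≡ 243^2 = 59049 ≡ 151
160^128 ≡ 151^2 = 22801 ≡ 564
160^256 ≡ 564^2 = 318096 ≡ 167
160^512 ≡ 167^2 = 27889 ≡ 243
585 = 512 + 64 + 8 + 1, so 160^585 ≡ 243·151·564·160 ≡ 476 (mod 601)
458·476 = 218008 ≡ 446 (mod 601)
446 ≡ 446 (mod 601); signature holds.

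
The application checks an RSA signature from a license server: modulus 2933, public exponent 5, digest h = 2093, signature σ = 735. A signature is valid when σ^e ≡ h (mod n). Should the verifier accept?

accept

σ^2 ≡ 735^2 = 540225 ≡ 553
σ^4 ≡ 553^2 = 305809 ≡ 777
5 = 4 + 1, so σ^5 ≡ 777·735 ≡ 2093 (mod 2933)
σ^5 mod 2933 = 2093 matches h.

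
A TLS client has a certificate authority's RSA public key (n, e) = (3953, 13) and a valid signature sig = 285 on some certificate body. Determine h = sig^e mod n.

sig^2 ≡ 285^2 = 81225 ≡ 2165
sig^4 ≡ 2165^2 = 4687225 ≡ 2920
sig^8 ≡ 2920^2 = 8526400 ≡ 3732
13 = 8 + 4 + 1, so sig^13 ≡ 3732·2920·285 ≡ 1078 (mod 3953)

1078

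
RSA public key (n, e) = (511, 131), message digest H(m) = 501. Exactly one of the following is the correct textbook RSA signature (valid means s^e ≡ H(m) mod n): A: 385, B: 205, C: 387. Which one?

Candidate A: 385^131 mod 511 = 245
Candidate B: 205^131 mod 511 = 88
Candidate C: 387^131 mod 511 = 501
  → matches H(m) = 501

C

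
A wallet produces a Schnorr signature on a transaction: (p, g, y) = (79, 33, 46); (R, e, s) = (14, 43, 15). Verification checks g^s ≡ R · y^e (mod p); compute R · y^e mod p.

46^43 mod 79 = 52
R · y^e ≡ 14·52 = 728 ≡ 17 (mod 79)

17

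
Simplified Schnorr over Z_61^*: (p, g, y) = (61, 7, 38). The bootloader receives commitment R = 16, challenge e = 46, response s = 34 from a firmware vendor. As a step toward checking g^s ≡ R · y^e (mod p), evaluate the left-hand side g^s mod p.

Squares mod 61: 7^1≡7, 7^2≡49, 7^4≡22, 7^8≡57, 7^16≡16, 7^32≡12
34 = 32 + 2, so 7^34 ≡ 12·49 ≡ 39 (mod 61)

39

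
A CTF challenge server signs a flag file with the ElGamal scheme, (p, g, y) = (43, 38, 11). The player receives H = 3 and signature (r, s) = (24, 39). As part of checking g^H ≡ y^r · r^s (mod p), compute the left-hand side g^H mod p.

4

38^2 = 1444 ≡ 25
3 = 2 + 1, so 38^3 ≡ 25·38 ≡ 4 (mod 43)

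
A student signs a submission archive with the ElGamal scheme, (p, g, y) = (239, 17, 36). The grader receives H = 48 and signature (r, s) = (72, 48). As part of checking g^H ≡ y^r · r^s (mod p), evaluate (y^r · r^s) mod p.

108

36^2 = 1296 ≡ 101
36^4 ≡ 101^2 = 10201 ≡ 163
36^8 ≡ 163^2 = 26569 ≡ 40
36^16 ≡ 40^2 = 1600 ≡ 166
36^32 ≡ 166^2 = 27556 ≡ 71
36^64 ≡ 71^2 = 5041 ≡ 22
72 = 64 + 8, so 36^72 ≡ 22·40 ≡ 163 (mod 239)
72^2 = 5184 ≡ 165
72^4 ≡ 165^2 = 27225 ≡ 218
72^8 ≡ 218^2 = 47524 ≡ 202
72^16 ≡ 202^2 = 40804 ≡ 174
72^32 ≡ 174^2 = 30276 ≡ 162
48 = 32 + 16, so 72^48 ≡ 162·174 ≡ 225 (mod 239)
y^r · r^s ≡ 163·225 = 36675 ≡ 108 (mod 239)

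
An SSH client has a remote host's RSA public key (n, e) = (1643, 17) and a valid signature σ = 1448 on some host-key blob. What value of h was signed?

Squares mod 1643: σ^1≡1448, σ^2≡236, σ^4≡1477, σ^8≡1268, σ^16≡970
17 = 16 + 1, so σ^17 ≡ 970·1448 ≡ 1438 (mod 1643)

1438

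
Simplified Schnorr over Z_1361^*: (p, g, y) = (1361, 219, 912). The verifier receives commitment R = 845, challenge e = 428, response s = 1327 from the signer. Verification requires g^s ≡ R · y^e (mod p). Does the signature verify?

does not verify

g^s mod p:
219^1327 mod 1361 = 379
R · y^e mod p:
912^428 mod 1361 = 155
845·155 = 130975 ≡ 319 (mod 1361)
379 ≠ 319; the check fails.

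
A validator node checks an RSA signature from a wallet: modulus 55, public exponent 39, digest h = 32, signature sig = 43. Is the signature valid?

valid

Squares mod 55: sig^1≡43, sig^2≡34, sig^4≡1, sig^8≡1, sig^16≡1, sig^32≡1
39 = 32 + 4 + 2 + 1, so sig^39 ≡ 1·1·34·43 ≡ 32 (mod 55)
sig^39 mod 55 = 32 matches h.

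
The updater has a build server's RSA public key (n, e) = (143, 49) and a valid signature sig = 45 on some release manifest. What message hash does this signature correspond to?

Squares mod 143: sig^1≡45, sig^2≡23, sig^4≡100, sig^8≡133, sig^16≡100, sig^32≡133
49 = 32 + 16 + 1, so sig^49 ≡ 133·100·45 ≡ 45 (mod 143)

45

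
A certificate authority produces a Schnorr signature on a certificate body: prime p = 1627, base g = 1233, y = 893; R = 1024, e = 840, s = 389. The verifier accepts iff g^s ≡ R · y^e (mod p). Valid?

g^s mod p:
Squares mod 1627: 1233^1≡1233, 1233^2≡671, 1233^4≡1189, 1233^8≡1485, 1233^16≡640, 1233^32≡1223, 1233^64≡516, 1233^128≡1055, 1233^256≡157
389 = 256 + 128 + 4 + 1, so 1233^389 ≡ 157·1055·1189·1233 ≡ 704 (mod 1627)
R · y^e mod p:
Squares mod 1627: 893^1≡893, 893^2≡219, 893^4≡778, 893^8≡40, 893^16≡1600, 893^32≡729, 893^64≡1039, 893^128≡820, 893^256≡449, 893^512≡1480
840 = 512 + 256 + 64 + 8, so 893^840 ≡ 1480·449·1039·40 ≡ 1526 (mod 1627)
1024·1526 = 1562624 ≡ 704 (mod 1627)
704 ≡ 704 (mod 1627); signature holds.

yes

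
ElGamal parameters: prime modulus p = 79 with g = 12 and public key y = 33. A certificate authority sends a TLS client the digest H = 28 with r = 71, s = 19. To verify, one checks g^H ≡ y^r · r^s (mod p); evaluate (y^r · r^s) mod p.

Squares mod 79: 33^1≡33, 33^2≡62, 33^4≡52, 33^8≡18, 33^16≡8, 33^32≡64, 33^64≡67
71 = 64 + 4 + 2 + 1, so 33^71 ≡ 67·52·62·33 ≡ 15 (mod 79)
Squares mod 79: 71^1≡71, 71^2≡64, 71^4≡67, 71^8≡65, 71^16≡38
19 = 16 + 2 + 1, so 71^19 ≡ 38·64·71 ≡ 57 (mod 79)
y^r · r^s ≡ 15·57 = 855 ≡ 65 (mod 79)

65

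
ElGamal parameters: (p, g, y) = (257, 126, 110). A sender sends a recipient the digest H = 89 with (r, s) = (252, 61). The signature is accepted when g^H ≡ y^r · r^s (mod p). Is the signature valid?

Left side g^H mod p:
Squares mod 257: 126^1≡126, 126^2≡199, 126^4≡23, 126^8≡15, 126^16≡225, 126^32≡253, 126^64≡16
89 = 64 + 16 + 8 + 1, so 126^89 ≡ 16·225·15·126 ≡ 182 (mod 257)
Right side y^r · r^s mod p:
Squares mod 257: 110^1≡110, 110^2≡21, 110^4≡184, 110^8≡189, 110^16≡255, 110^32≡4, 110^64≡16, 110^128≡256
252 = 128 + 64 + 32 + 16 + 8 + 4, so 110^252 ≡ 256·16·4·255·189·184 ≡ 88 (mod 257)
Squares mod 257: 252^1≡252, 252^2≡25, 252^4≡111, 252^8≡242, 252^16≡225, 252^32≡253
61 = 32 + 16 + 8 + 4 + 1, so 252^61 ≡ 253·225·242·111·252 ≡ 78 (mod 257)
88·78 = 6864 ≡ 182 (mod 257)
182 ≡ 182 (mod 257), so the signature is genuine.

valid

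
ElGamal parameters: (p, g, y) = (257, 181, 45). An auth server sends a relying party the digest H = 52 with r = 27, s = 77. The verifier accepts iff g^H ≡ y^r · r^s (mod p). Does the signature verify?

does not verify

Left side g^H mod p:
181^2 = 32761 ≡ 122
181^4 ≡ 122^2 = 14884 ≡ 235
181^8 ≡ 235^2 = 55225 ≡ 227
181^16 ≡ 227^2 = 51529 ≡ 129
181^32 ≡ 129^2 = 16641 ≡ 193
52 = 32 + 16 + 4, so 181^52 ≡ 193·129·235 ≡ 190 (mod 257)
Right side y^r · r^s mod p:
45^2 = 2025 ≡ 226
45^4 ≡ 226^2 = 51076 ≡ 190
45^8 ≡ 190^2 = 36100 ≡ 120
45^16 ≡ 120^2 = 14400 ≡ 8
27 = 16 + 8 + 2 + 1, so 45^27 ≡ 8·120·226·45 ≡ 27 (mod 257)
27^2 = 729 ≡ 215
27^4 ≡ 215^2 = 46225 ≡ 222
27^8 ≡ 222^2 = 49284 ≡ 197
27^16 ≡ 197^2 = 38809 ≡ 2
27^32 ≡ 2^2 = 4
27^64 ≡ 4^2 = 16
77 = 64 + 8 + 4 + 1, so 27^77 ≡ 16·197·222·27 ≡ 247 (mod 257)
27·247 = 6669 ≡ 244 (mod 257)
190 ≠ 244, so verification fails.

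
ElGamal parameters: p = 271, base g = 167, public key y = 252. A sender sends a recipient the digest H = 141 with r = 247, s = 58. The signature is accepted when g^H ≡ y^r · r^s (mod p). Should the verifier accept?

Left side g^H mod p:
Squares mod 271: 167^1≡167, 167^2≡247, 167^4≡34, 167^8≡72, 167^16≡35, 167^32≡141, 167^64≡98, 167^128≡119
141 = 128 + 8 + 4 + 1, so 167^141 ≡ 119·72·34·167 ≡ 268 (mod 271)
Right side y^r · r^s mod p:
Squares mod 271: 252^1≡252, 252^2≡90, 252^4≡241, 252^8≡87, 252^16≡252, 252^32≡90, 252^64≡241, 252^128≡87
247 = 128 + 64 + 32 + 16 + 4 + 2 + 1, so 252^247 ≡ 87·241·90·252·241·90·252 ≡ 81 (mod 271)
Squares mod 271: 247^1≡247, 247^2≡34, 247^4≡72, 247^8≡35, 247^16≡141, 247^32≡98
58 = 32 + 16 + 8 + 2, so 247^58 ≡ 98·141·35·34 ≡ 224 (mod 271)
81·224 = 18144 ≡ 258 (mod 271)
268 ≠ 258, so verification fails.

reject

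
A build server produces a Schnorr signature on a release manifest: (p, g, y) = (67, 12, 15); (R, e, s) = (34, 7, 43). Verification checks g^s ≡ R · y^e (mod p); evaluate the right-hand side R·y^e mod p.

31

15^2 = 225 ≡ 24
15^4 ≡ 24^2 = 576 ≡ 40
7 = 4 + 2 + 1, so 15^7 ≡ 40·24·15 ≡ 62 (mod 67)
R · y^e ≡ 34·62 = 2108 ≡ 31 (mod 67)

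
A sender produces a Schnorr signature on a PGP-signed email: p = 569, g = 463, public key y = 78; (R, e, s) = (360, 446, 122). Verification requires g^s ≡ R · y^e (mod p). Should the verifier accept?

reject

g^s mod p:
463^2 = 214369 ≡ 425
463^4 ≡ 425^2 = 180625 ≡ 252
463^8 ≡ 252^2 = 63504 ≡ 345
463^16 ≡ 345^2 = 119025 ≡ 104
463^32 ≡ 104^2 = 10816 ≡ 5
463^64 ≡ 5^2 = 25
122 = 64 + 32 + 16 + 8 + 2, so 463^122 ≡ 25·5·104·345·425 ≡ 36 (mod 569)
R · y^e mod p:
78^2 = 6084 ≡ 394
78^4 ≡ 394^2 = 155236 ≡ 468
78^8 ≡ 468^2 = 219024 ≡ 528
78^16 ≡ 528^2 = 278784 ≡ 543
78^32 ≡ 543^2 = 294849 ≡ 107
78^64 ≡ 107^2 = 11449 ≡ 69
78^128 ≡ 69^2 = 4761 ≡ 209
78^256 ≡ 209^2 = 43681 ≡ 437
446 = 256 + 128 + 32 + 16 + 8 + 4 + 2, so 78^446 ≡ 437·209·107·543·528·468·394 ≡ 512 (mod 569)
360·512 = 184320 ≡ 533 (mod 569)
36 ≠ 533; the check fails.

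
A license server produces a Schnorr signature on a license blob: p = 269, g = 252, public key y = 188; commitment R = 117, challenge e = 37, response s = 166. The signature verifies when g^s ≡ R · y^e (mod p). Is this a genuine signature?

genuine

g^s mod p:
252^166 mod 269 = 217
R · y^e mod p:
188^37 mod 269 = 149
117·149 = 17433 ≡ 217 (mod 269)
217 ≡ 217 (mod 269); signature holds.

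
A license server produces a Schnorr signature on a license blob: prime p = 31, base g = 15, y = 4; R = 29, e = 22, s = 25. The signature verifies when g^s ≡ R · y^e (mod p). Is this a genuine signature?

genuine

g^s mod p:
15^25 mod 31 = 30
R · y^e mod p:
4^22 mod 31 = 16
29·16 = 464 ≡ 30 (mod 31)
30 ≡ 30 (mod 31); signature holds.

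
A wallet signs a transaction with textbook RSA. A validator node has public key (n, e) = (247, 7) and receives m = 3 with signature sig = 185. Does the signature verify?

verifies

sig^2 ≡ 185^2 = 34225 ≡ 139
sig^4 ≡ 139^2 = 19321 ≡ 55
7 = 4 + 2 + 1, so sig^7 ≡ 55·139·185 ≡ 3 (mod 247)
Since 3 equals the digest 3, verification succeeds.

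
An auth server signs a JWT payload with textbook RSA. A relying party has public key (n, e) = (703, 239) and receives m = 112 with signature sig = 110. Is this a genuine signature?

forged

Squares mod 703: sig^1≡110, sig^2≡149, sig^4≡408, sig^8≡556, sig^16≡519, sig^32≡112, sig^64≡593, sig^128≡149
239 = 128 + 64 + 32 + 8 + 4 + 2 + 1, so sig^239 ≡ 149·593·112·556·408·149·110 ≡ 591 (mod 703)
The recovered value 591 does not match the digest 112.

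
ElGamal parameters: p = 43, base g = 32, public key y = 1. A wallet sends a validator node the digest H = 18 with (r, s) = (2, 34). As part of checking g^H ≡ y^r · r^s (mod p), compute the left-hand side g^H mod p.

32^18 mod 43 = 21

21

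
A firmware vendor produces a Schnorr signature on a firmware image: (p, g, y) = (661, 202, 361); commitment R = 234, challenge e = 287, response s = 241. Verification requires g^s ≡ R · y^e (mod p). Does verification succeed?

fails

g^s mod p:
Squares mod 661: 202^1≡202, 202^2≡483, 202^4≡617, 202^8≡614, 202^16≡226, 202^32≡179, 202^64≡313, 202^128≡141
241 = 128 + 64 + 32 + 16 + 1, so 202^241 ≡ 141·313·179·226·202 ≡ 496 (mod 661)
R · y^e mod p:
Squares mod 661: 361^1≡361, 361^2≡104, 361^4≡240, 361^8≡93, 361^16≡56, 361^32≡492, 361^64≡138, 361^128≡536, 361^256≡422
287 = 256 + 16 + 8 + 4 + 2 + 1, so 361^287 ≡ 422·56·93·240·104·361 ≡ 154 (mod 661)
234·154 = 36036 ≡ 342 (mod 661)
496 ≠ 342; the check fails.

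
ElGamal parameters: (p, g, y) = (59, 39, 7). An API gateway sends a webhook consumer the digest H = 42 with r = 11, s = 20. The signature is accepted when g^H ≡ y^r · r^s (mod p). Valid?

Left side g^H mod p:
39^42 mod 59 = 26
Right side y^r · r^s mod p:
7^11 mod 59 = 35
11^20 mod 59 = 49
35·49 = 1715 ≡ 4 (mod 59)
26 ≠ 4, so verification fails.

no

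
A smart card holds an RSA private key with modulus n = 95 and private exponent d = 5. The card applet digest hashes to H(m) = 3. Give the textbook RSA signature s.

(H(m))^2 ≡ 3^2 = 9
(H(m))^4 ≡ 9^2 = 81
5 = 4 + 1, so (H(m))^5 ≡ 81·3 ≡ 53 (mod 95)

53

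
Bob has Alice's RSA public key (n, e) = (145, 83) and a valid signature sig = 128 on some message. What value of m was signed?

sig^83 mod 145 = 17

17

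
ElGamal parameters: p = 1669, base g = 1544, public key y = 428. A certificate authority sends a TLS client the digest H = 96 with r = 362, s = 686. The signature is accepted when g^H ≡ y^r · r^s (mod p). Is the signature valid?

Left side g^H mod p:
1544^2 = 2383936 ≡ 604
1544^4 ≡ 604^2 = 364816 ≡ 974
1544^8 ≡ 974^2 = 948676 ≡ 684
1544^16 ≡ 684^2 = 467856 ≡ 536
1544^32 ≡ 536^2 = 287296 ≡ 228
1544^64 ≡ 228^2 = 51984 ≡ 245
96 = 64 + 32, so 1544^96 ≡ 245·228 ≡ 783 (mod 1669)
Right side y^r · r^s mod p:
428^2 = 183184 ≡ 1263
428^4 ≡ 1263^2 = 1595169 ≡ 1274
428^8 ≡ 1274^2 = 1623076 ≡ 808
428^16 ≡ 808^2 = 652864 ≡ 285
428^32 ≡ 285^2 = 81225 ≡ 1113
428^64 ≡ 1113^2 = 1238769 ≡ 371
428^128 ≡ 371^2 = 137641 ≡ 783
428^256 ≡ 783^2 = 613089 ≡ 566
362 = 256 + 64 + 32 + 8 + 2, so 428^362 ≡ 566·371·1113·808·1263 ≡ 1400 (mod 1669)
362^2 = 131044 ≡ 862
362^4 ≡ 862^2 = 743044 ≡ 339
362^8 ≡ 339^2 = 114921 ≡ 1429
362^16 ≡ 1429^2 = 2042041 ≡ 854
362^32 ≡ 854^2 = 729316 ≡ 1632
362^64 ≡ 1632^2 = 2663424 ≡ 1369
362^128 ≡ 1369^2 = 1874161 ≡ 1543
362^256 ≡ 1543^2 = 2380849 ≡ 855
362^512 ≡ 855^2 = 731025 ≡ 3
686 = 512 + 128 + 32 + 8 + 4 + 2, so 362^686 ≡ 3·1543·1632·1429·339·862 ≡ 1542 (mod 1669)
1400·1542 = 2158800 ≡ 783 (mod 1669)
783 ≡ 783 (mod 1669), so the signature is genuine.

valid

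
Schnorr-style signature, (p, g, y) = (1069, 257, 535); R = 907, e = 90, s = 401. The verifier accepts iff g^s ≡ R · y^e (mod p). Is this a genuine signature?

g^s mod p:
257^2 = 66049 ≡ 840
257^4 ≡ 840^2 = 705600 ≡ 60
257^8 ≡ 60^2 = 3600 ≡ 393
257^16 ≡ 393^2 = 154449 ≡ 513
257^32 ≡ 513^2 = 263169 ≡ 195
257^64 ≡ 195^2 = 38025 ≡ 610
257^128 ≡ 610^2 = 372100 ≡ 88
257^256 ≡ 88^2 = 7744 ≡ 261
401 = 256 + 128 + 16 + 1, so 257^401 ≡ 261·88·513·257 ≡ 927 (mod 1069)
R · y^e mod p:
535^2 = 286225 ≡ 802
535^4 ≡ 802^2 = 643204 ≡ 735
535^8 ≡ 735^2 = 540225 ≡ 380
535^16 ≡ 380^2 = 144400 ≡ 85
535^32 ≡ 85^2 = 7225 ≡ 811
535^64 ≡ 811^2 = 657721 ≡ 286
90 = 64 + 16 + 8 + 2, so 535^90 ≡ 286·85·380·802 ≡ 410 (mod 1069)
907·410 = 371870 ≡ 927 (mod 1069)
927 ≡ 927 (mod 1069); signature holds.

genuine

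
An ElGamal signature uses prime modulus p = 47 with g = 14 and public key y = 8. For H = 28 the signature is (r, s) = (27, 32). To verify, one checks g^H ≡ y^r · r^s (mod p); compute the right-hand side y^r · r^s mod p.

3

8^2 = 64 ≡ 17
8^4 ≡ 17^2 = 289 ≡ 7
8^8 ≡ 7^2 = 49 ≡ 2
8^16 ≡ 2^2 = 4
27 = 16 + 8 + 2 + 1, so 8^27 ≡ 4·2·17·8 ≡ 7 (mod 47)
27^2 = 729 ≡ 24
27^4 ≡ 24^2 = 576 ≡ 12
27^8 ≡ 12^2 = 144 ≡ 3
27^16 ≡ 3^2 = 9
27^32 ≡ 9^2 = 81 ≡ 34
y^r · r^s ≡ 7·34 = 238 ≡ 3 (mod 47)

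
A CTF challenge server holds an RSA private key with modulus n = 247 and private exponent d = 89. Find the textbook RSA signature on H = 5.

213

Squares mod 247: H^1≡5, H^2≡25, H^4≡131, H^8≡118, H^16≡92, H^32≡66, H^64≡157
89 = 64 + 16 + 8 + 1, so H^89 ≡ 157·92·118·5 ≡ 213 (mod 247)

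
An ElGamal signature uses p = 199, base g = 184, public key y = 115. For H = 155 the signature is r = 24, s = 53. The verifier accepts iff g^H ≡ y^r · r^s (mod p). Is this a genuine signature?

forged

Left side g^H mod p:
184^2 = 33856 ≡ 26
184^4 ≡ 26^2 = 676 ≡ 79
184^8 ≡ 79^2 = 6241 ≡ 72
184^16 ≡ 72^2 = 5184 ≡ 10
184^32 ≡ 10^2 = 100
184^64 ≡ 100^2 = 10000 ≡ 50
184^128 ≡ 50^2 = 2500 ≡ 112
155 = 128 + 16 + 8 + 2 + 1, so 184^155 ≡ 112·10·72·26·184 ≡ 161 (mod 199)
Right side y^r · r^s mod p:
115^2 = 13225 ≡ 91
115^4 ≡ 91^2 = 8281 ≡ 122
115^8 ≡ 122^2 = 14884 ≡ 158
115^16 ≡ 158^2 = 24964 ≡ 89
24 = 16 + 8, so 115^24 ≡ 89·158 ≡ 132 (mod 199)
24^2 = 576 ≡ 178
24^4 ≡ 178^2 = 31684 ≡ 43
24^8 ≡ 43^2 = 1849 ≡ 58
24^16 ≡ 58^2 = 3364 ≡ 180
24^32 ≡ 180^2 = 32400 ≡ 162
53 = 32 + 16 + 4 + 1, so 24^53 ≡ 162·180·43·24 ≡ 141 (mod 199)
132·141 = 18612 ≡ 105 (mod 199)
161 ≠ 105, so verification fails.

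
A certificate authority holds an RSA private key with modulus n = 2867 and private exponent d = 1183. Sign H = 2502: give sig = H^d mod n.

428

Squares mod 2867: H^1≡2502, H^2≡1343, H^4≡306, H^8≡1892, H^16≡1648, H^32≡855, H^64≡2807, H^128≡733, H^256≡1160, H^512≡977, H^1024≡2685
1183 = 1024 + 128 + 16 + 8 + 4 + 2 + 1, so H^1183 ≡ 2685·733·1648·1892·306·1343·2502 ≡ 428 (mod 2867)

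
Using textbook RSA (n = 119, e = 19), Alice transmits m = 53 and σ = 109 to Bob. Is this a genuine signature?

forged

σ^2 ≡ 109^2 = 11881 ≡ 100
σ^4 ≡ 100^2 = 10000 ≡ 4
σ^8 ≡ 4^2 = 16
σ^16 ≡ 16^2 = 256 ≡ 18
19 = 16 + 2 + 1, so σ^19 ≡ 18·100·109 ≡ 88 (mod 119)
88 ≠ 53, so verification fails.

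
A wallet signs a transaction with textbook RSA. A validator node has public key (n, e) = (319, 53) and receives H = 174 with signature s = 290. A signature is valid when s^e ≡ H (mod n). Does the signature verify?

s^2 ≡ 290^2 = 84100 ≡ 203
s^4 ≡ 203^2 = 41209 ≡ 58
s^8 ≡ 58^2 = 3364 ≡ 174
s^16 ≡ 174^2 = 30276 ≡ 290
s^32 ≡ 290^2 = 84100 ≡ 203
53 = 32 + 16 + 4 + 1, so s^53 ≡ 203·290·58·290 ≡ 174 (mod 319)
s^53 mod 319 = 174 matches H.

verifies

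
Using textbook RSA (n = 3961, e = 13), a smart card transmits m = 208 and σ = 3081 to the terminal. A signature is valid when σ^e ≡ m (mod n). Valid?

yes

σ^2 ≡ 3081^2 = 9492561 ≡ 2005
σ^4 ≡ 2005^2 = 4020025 ≡ 3571
σ^8 ≡ 3571^2 = 12752041 ≡ 1582
13 = 8 + 4 + 1, so σ^13 ≡ 1582·3571·3081 ≡ 208 (mod 3961)
Since 208 equals the digest 208, verification succeeds.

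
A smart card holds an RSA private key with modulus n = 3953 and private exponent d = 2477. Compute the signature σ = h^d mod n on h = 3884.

1143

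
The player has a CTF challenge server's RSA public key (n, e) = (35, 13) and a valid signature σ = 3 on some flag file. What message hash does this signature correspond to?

σ^13 mod 35 = 3

3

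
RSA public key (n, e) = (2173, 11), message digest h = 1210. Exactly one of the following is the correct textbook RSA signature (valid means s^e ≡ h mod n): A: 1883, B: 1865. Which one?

B

Candidate A: 1883^2 = 3545689 ≡ 1526; 1883^4 ≡ 1526^2 = 2328676 ≡ 1393; 1883^8 ≡ 1393^2 = 1940449 ≡ 2133; 11 = 8 + 2 + 1, so 1883^11 ≡ 2133·1526·1883 ≡ 342 (mod 2173)
Candidate B: 1865^2 = 3478225 ≡ 1425; 1865^4 ≡ 1425^2 = 2030625 ≡ 1043; 1865^8 ≡ 1043^2 = 1087849 ≡ 1349; 11 = 8 + 2 + 1, so 1865^11 ≡ 1349·1425·1865 ≡ 1210 (mod 2173)
  → matches h = 1210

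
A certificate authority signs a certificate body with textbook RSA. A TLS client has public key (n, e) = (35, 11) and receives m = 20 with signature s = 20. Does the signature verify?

verifies

s^2 ≡ 20^2 = 400 ≡ 15
s^4 ≡ 15^2 = 225 ≡ 15
s^8 ≡ 15^2 = 225 ≡ 15
11 = 8 + 2 + 1, so s^11 ≡ 15·15·20 ≡ 20 (mod 35)
s^11 mod 35 = 20 matches m.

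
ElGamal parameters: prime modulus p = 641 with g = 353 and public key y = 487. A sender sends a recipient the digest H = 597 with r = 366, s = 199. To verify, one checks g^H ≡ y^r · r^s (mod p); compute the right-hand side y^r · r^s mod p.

324

487^366 mod 641 = 640
366^199 mod 641 = 317
y^r · r^s ≡ 640·317 = 202880 ≡ 324 (mod 641)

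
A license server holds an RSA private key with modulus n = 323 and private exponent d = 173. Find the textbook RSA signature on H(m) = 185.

70

Squares mod 323: (H(m))^1≡185, (H(m))^2≡310, (H(m))^4≡169, (H(m))^8≡137, (H(m))^16≡35, (H(m))^32≡256, (H(m))^64≡290, (H(m))^128≡120
173 = 128 + 32 + 8 + 4 + 1, so (H(m))^173 ≡ 120·256·137·169·185 ≡ 70 (mod 323)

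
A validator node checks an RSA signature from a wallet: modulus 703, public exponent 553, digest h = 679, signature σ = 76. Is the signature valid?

invalid

Squares mod 703: σ^1≡76, σ^2≡152, σ^4≡608, σ^8≡589, σ^16≡342, σ^32≡266, σ^64≡456, σ^128≡551, σ^256≡608, σ^512≡589
553 = 512 + 32 + 8 + 1, so σ^553 ≡ 589·266·589·76 ≡ 570 (mod 703)
σ^553 mod 703 = 570, but h = 679.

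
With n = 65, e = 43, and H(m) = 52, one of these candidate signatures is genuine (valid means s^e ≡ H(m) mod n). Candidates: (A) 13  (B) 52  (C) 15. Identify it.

Candidate A: Squares mod 65: 13^1≡13, 13^2≡39, 13^4≡26, 13^8≡26, 13^16≡26, 13^32≡26; 43 = 32 + 8 + 2 + 1, so 13^43 ≡ 26·26·39·13 ≡ 52 (mod 65)
  → matches H(m) = 52
Candidate B: Squares mod 65: 52^1≡52, 52^2≡39, 52^4≡26, 52^8≡26, 52^16≡26, 52^32≡26; 43 = 32 + 8 + 2 + 1, so 52^43 ≡ 26·26·39·52 ≡ 13 (mod 65)
Candidate C: Squares mod 65: 15^1≡15, 15^2≡30, 15^4≡55, 15^8≡35, 15^16≡55, 15^32≡35; 43 = 32 + 8 + 2 + 1, so 15^43 ≡ 35·35·30·15 ≡ 50 (mod 65)

A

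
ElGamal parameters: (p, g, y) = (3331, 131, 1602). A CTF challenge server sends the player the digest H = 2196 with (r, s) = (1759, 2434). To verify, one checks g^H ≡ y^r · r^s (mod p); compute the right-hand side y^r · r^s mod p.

2955

Squares mod 3331: 1602^1≡1602, 1602^2≡1534, 1602^4≡1470, 1602^8≡2412, 1602^16≡1818, 1602^32≡772, 1602^64≡3066, 1602^128≡274, 1602^256≡1794, 1602^512≡690, 1602^1024≡3098
1759 = 1024 + 512 + 128 + 64 + 16 + 8 + 4 + 2 + 1, so 1602^1759 ≡ 3098·690·274·3066·1818·2412·1470·1534·1602 ≡ 2303 (mod 3331)
Squares mod 3331: 1759^1≡1759, 1759^2≡2913, 1759^4≡1512, 1759^8≡1078, 1759^16≡2896, 1759^32≡2689, 1759^64≡2451, 1759^128≡1608, 1759^256≡808, 1759^512≡3319, 1759^1024≡144, 1759^2048≡750
2434 = 2048 + 256 + 128 + 2, so 1759^2434 ≡ 750·808·1608·2913 ≡ 2787 (mod 3331)
y^r · r^s ≡ 2303·2787 = 6418461 ≡ 2955 (mod 3331)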